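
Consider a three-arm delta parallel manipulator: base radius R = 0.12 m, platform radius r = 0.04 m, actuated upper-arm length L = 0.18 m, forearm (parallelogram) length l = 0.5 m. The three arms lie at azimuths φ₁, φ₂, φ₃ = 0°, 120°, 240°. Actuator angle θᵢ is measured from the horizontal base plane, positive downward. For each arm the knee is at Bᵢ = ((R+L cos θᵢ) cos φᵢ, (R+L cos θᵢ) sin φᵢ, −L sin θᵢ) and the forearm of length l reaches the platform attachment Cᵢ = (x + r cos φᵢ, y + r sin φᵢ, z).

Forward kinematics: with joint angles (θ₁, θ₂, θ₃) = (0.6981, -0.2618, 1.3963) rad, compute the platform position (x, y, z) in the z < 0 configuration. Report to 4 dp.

(0.0077, 0.3357, -0.4208)

φ1=0.0°: virtual centre (0.2179, 0.0000, -0.1157), radius l
arm 2 at φ=120.0°: (R−r)+L cos θ2 = 0.2539;  O2 = (-0.1269, 0.2199, 0.0466)
O3 = (0.1113·cos240.0°, 0.1113·sin240.0°, -0.1773) = (-0.0556, -0.0963, -0.1773)
eliminate P² terms by subtracting sphere 1 from 2 and 3
plane₁₂: -0.6896x+0.4397y+0.3246z = 0.0058
det = 0.3734;  x = 0.0171+0.0225z,  y = 0.0399+-0.7029z
into |P−O₁|² = l²: 1.4945z² + 0.1662z + -0.1947 = 0;  Δ = 1.1916;  z = -0.4208 or 0.3096 → z<0 root = -0.4208
x = 0.0077, y = 0.3357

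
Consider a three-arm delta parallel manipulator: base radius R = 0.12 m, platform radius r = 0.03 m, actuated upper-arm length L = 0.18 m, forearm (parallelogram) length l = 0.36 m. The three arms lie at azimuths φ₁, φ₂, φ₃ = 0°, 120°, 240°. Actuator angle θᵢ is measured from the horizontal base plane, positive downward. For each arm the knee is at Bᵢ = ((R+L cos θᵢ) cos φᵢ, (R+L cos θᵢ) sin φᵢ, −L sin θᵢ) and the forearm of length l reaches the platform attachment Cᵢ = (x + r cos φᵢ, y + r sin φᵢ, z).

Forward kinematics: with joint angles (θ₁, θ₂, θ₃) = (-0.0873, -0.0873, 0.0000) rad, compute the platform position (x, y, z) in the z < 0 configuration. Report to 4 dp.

(0.0043, 0.0075, -0.2279)

arm 1 at φ=0.0°: (R−r)+L cos θ1 = 0.2693;  centre 1 = (0.2693, 0.0000, 0.0157)
centre 2 = (0.2693·cos120.0°, 0.2693·sin120.0°, 0.0157) = (-0.1347, 0.2332, 0.0157)
centre 3 = (0.2700·cos240.0°, 0.2700·sin240.0°, 0.0000) = (-0.1350, -0.2338, 0.0000)
|centre ₂|²−|centre ₁|² = 0.0000;  |centre ₃|²−|centre ₁|² = 0.0001
[-0.8079 0.4665 0.0000]·P = 0.0000;  [-0.8086 -0.4677 -0.0314]·P = 0.0001
det = 0.7550;  x = -0.0001+-0.0194z,  y = -0.0001+-0.0336z
quadratic in z: (1.0015)z²+(-0.0209)z+(-0.0568)=0, √Δ=0.4774 → z ∈ {-0.2279, 0.2488}; z = -0.2279 (taking z<0)
x = 0.0043, y = 0.0075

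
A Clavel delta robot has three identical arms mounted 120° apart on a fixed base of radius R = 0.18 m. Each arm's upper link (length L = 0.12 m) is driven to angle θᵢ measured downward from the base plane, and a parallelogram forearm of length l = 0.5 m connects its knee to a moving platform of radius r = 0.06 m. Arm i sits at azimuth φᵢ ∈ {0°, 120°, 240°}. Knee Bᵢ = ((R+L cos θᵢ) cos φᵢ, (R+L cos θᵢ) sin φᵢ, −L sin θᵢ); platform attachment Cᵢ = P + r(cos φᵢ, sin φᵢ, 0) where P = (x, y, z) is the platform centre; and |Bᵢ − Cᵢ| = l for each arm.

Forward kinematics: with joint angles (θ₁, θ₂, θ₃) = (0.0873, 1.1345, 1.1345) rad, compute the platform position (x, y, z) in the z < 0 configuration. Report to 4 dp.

φ1=0.0°: virtual centre (0.2395, 0.0000, -0.0105), radius l
φ2=120.0°: virtual centre (-0.0854, 0.1478, -0.1088), radius l
arm 3 at φ=240.0°: ρ3 = 0.1707;  centre 3 = (-0.0854, -0.1478, -0.1088)
|centre ₂|²−|centre ₁|² = -0.0165;  |centre ₃|²−|centre ₁|² = -0.0165
plane₁₂: -0.6498x+0.2957y+-0.1966z = -0.0165
Cramer: x(z) = 0.0254-0.3025z;  y(z) = 0.0000+0.0000z
quadratic in z: (1.0915)z²+(0.1505)z+(-0.2040)=0, √Δ=0.9558 → z ∈ {-0.5068, 0.3689}; z = -0.5068 (taking z<0)
x = 0.1787, y = 0.0000

(0.1787, 0.0000, -0.5068)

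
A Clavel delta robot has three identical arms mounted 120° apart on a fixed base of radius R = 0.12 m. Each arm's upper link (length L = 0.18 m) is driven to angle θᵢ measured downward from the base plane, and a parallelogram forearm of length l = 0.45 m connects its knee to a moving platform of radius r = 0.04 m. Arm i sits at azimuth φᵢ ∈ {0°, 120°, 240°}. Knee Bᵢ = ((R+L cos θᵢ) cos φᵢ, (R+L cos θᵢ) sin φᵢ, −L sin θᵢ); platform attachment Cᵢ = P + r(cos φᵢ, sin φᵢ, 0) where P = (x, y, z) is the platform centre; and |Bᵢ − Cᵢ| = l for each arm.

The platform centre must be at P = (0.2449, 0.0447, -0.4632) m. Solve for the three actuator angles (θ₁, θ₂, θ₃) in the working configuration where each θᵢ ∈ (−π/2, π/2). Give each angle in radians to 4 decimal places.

θ₁ = 0.0871, θ₂ = 1.1345, θ₃ = 1.3091

φ1=0.0° → target in arm frame (0.2449, 0.0447)
  A cos θ + B sin θ = C:  -0.1649·cos θ + -0.4632·sin θ = -0.2046
  γ=atan2(-0.4632,-0.1649)=-1.9128;  ψ=arccos(-0.4161)=1.9999;  θ1=γ+ψ≈0.0871
φ2=120.0° → target in arm frame (-0.0837, -0.2344)
  A cos θ + B sin θ = C:  0.1637·cos θ + -0.4632·sin θ = -0.3506
  γ=atan2(-0.4632,0.1637)=-1.2310;  ψ=arccos(-0.7137)=2.3656;  θ2=γ+ψ≈1.1345
arm 3 (φ=240.0°): x'=-0.1612, y'=0.1897
  A=0.2412, B=-0.4632, C=(l²−L²−A²−y'²−z²)/(2L)=-0.3850
  θ3 = atan2(B,A) + arccos(C/0.5222) = 1.3091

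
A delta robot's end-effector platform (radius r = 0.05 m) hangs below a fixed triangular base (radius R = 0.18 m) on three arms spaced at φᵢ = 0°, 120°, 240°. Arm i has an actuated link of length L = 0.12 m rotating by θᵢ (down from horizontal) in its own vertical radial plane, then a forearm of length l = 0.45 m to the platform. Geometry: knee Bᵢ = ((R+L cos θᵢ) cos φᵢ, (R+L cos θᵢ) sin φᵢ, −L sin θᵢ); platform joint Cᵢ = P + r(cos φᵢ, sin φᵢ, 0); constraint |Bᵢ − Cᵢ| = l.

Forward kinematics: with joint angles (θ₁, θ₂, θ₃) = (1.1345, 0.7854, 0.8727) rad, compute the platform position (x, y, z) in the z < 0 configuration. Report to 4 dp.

(-0.0489, 0.0118, -0.4956)

φ1=0.0°: virtual centre (0.1807, 0.0000, -0.1088), radius l
S2 = (0.2149·cos120.0°, 0.2149·sin120.0°, -0.0849) = (-0.1074, 0.1861, -0.0849)
arm 3 at φ=240.0°: (R−r)+L cos θ3 = 0.2071;  S3 = (-0.1036, -0.1794, -0.0919)
|S₂|²−|S₁|² = 0.0089;  |S₃|²−|S₁|² = 0.0069
linear system: -0.5763x+0.3721y = 0.0089−0.0478z; -0.5686x+-0.3588y = 0.0069−0.0337z
Cramer: x(z) = -0.0137+0.0709z;  y(z) = 0.0026-0.0186z
quadratic in z: (1.0054)z²+(0.1898)z+(-0.1529)=0, √Δ=0.8067 → z ∈ {-0.4956, 0.3068}; z = -0.4956 (taking z<0)
x = -0.0489, y = 0.0118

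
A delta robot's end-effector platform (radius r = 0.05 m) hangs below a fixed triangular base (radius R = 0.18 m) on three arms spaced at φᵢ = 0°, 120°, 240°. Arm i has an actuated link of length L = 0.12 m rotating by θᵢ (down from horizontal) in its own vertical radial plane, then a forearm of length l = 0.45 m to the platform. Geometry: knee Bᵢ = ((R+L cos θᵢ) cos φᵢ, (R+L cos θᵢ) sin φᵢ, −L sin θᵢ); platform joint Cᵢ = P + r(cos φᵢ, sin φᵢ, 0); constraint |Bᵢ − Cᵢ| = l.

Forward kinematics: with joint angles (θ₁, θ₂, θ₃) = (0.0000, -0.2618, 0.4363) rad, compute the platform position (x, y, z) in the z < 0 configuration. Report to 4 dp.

φ1=0.0°: virtual centre (0.2500, 0.0000, 0.0000), radius l
φ2=120.0°: virtual centre (-0.1230, 0.2130, 0.0311), radius l
centre 3 = (0.2388·cos240.0°, 0.2388·sin240.0°, -0.0507) = (-0.1194, -0.2068, -0.0507)
subtract pairs → two planes through P
[-0.7459 0.4259 0.0621]·P = -0.0011;  [-0.7388 -0.4135 -0.1014]·P = -0.0029
det = 0.6231;  x = 0.0027+-0.0281z,  y = 0.0022+-0.1950z
quadratic in z: (1.0388)z²+(0.0130)z+(-0.1413)=0, √Δ=0.7665 → z ∈ {-0.3752, 0.3626}; z = -0.3752 (taking z<0)
x = 0.0132, y = 0.0754

(0.0132, 0.0754, -0.3752)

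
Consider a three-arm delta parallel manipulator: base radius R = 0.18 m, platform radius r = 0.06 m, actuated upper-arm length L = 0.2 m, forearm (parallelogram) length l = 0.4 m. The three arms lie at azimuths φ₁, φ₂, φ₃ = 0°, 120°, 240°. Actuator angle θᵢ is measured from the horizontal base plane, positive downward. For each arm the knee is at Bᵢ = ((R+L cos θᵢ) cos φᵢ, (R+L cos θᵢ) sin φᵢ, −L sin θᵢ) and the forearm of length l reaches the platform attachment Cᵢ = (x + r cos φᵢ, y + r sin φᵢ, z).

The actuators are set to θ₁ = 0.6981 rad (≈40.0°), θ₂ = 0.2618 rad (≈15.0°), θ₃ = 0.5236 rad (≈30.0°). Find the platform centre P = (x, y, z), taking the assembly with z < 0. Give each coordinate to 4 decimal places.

S1 = (0.2732·cos0.0°, 0.2732·sin0.0°, -0.1286) = (0.2732, 0.0000, -0.1286)
arm 2 at φ=120.0°: ρ2 = 0.3132;  S2 = (-0.1566, 0.2712, -0.0518)
S3 = (0.2932·cos240.0°, 0.2932·sin240.0°, -0.1000) = (-0.1466, -0.2539, -0.1000)
subtract pairs → two planes through P
plane₁₂: -0.8596x+0.5425y+0.1536z = 0.0096
Cramer: x(z) = -0.0084+0.1222z;  y(z) = 0.0044-0.0895z
into |P−S₁|² = l²: 1.0229z² + 0.1875z + -0.0642 = 0;  Δ = 0.2977;  z = -0.3583 or 0.1750 → z<0 root = -0.3583
x = -0.0522, y = 0.0365

(-0.0522, 0.0365, -0.3583)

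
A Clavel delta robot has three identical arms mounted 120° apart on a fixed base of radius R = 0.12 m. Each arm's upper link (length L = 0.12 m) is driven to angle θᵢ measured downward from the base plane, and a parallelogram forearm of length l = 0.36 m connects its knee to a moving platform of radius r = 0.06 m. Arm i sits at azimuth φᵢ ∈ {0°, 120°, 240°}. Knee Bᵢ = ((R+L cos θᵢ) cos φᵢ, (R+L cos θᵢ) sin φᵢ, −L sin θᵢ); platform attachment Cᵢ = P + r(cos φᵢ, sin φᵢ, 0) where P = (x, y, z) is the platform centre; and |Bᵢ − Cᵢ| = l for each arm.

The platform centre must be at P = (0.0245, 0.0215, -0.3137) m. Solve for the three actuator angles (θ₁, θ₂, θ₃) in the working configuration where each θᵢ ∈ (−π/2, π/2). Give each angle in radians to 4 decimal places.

rotate P by −φ1: (0.0245, 0.0215, -0.3137)
  A cos θ + B sin θ = C:  0.0355·cos θ + -0.3137·sin θ = 0.0628
  θ1 = atan2(B,A) + arccos(C/0.3157) = -0.0875
arm 2 (φ=120.0°): x'=0.0064, y'=-0.0320
  A=0.0536, B=-0.3137, C=(l²−L²−A²−y'²−z²)/(2L)=0.0537
  θ2 = atan2(B,A) + arccos(C/0.3183) = -0.0003
rotate P by −φ3: (-0.0309, 0.0105, -0.3137)
  A cos θ + B sin θ = C:  0.0909·cos θ + -0.3137·sin θ = 0.0351
  γ=atan2(-0.3137,0.0909)=-1.2888;  ψ=arccos(0.1075)=1.4631;  θ3=γ+ψ≈0.1743

θ₁ = -0.0875, θ₂ = -0.0003, θ₃ = 0.1743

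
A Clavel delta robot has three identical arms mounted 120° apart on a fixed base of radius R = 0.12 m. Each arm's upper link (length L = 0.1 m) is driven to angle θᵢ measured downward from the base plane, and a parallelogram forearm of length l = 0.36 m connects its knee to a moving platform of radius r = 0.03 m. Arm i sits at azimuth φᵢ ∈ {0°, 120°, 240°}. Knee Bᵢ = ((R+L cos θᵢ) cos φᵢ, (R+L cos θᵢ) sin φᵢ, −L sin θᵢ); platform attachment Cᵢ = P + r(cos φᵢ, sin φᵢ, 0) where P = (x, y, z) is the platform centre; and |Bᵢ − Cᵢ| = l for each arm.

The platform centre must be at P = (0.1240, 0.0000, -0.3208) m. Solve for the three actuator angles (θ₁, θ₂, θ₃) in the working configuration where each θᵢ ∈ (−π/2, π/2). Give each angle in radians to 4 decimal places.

φ1=0.0° → target in arm frame (0.1240, 0.0000)
  A cos θ + B sin θ = C:  -0.0340·cos θ + -0.3208·sin θ = 0.0777
  γ=atan2(-0.3208,-0.0340)=-1.6764;  ψ=arccos(0.2407)=1.3277;  θ1=γ+ψ≈-0.3487
φ2=120.0° → target in arm frame (-0.0620, -0.1074)
  e−x'=0.1520;  (l²−L²−(e−x')²−y'²−z²)/2L = -0.0897
  θ2 = atan2(B,A) + arccos(C/0.3550) = 0.6981
rotate P by −φ3: (-0.0620, 0.1074, -0.3208)
  A cos θ + B sin θ = C:  0.1520·cos θ + -0.3208·sin θ = -0.0897
  γ=atan2(-0.3208,0.1520)=-1.1283;  ψ=arccos(-0.2528)=1.8264;  θ3=γ+ψ≈0.6981

θ₁ = -0.3487, θ₂ = 0.6981, θ₃ = 0.6981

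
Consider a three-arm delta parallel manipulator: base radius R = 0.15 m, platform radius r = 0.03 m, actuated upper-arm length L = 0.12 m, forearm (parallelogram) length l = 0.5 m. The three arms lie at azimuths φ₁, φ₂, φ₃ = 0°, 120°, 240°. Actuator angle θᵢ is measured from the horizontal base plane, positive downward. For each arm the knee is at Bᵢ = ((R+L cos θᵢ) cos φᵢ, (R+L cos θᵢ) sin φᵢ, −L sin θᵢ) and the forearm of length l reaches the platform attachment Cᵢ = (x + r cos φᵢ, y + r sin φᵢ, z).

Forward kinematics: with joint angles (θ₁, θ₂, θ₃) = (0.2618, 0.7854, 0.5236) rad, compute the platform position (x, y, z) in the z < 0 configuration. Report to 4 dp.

(0.0689, -0.0414, -0.5005)

S1 = (0.2359·cos0.0°, 0.2359·sin0.0°, -0.0311) = (0.2359, 0.0000, -0.0311)
S2 = (0.2049·cos120.0°, 0.2049·sin120.0°, -0.0849) = (-0.1024, 0.1774, -0.0849)
S3 = (0.2239·cos240.0°, 0.2239·sin240.0°, -0.0600) = (-0.1120, -0.1939, -0.0600)
|S₂|²−|S₁|² = -0.0075;  |S₃|²−|S₁|² = -0.0029
plane₁₂: -0.6767x+0.3548y+-0.1076z = -0.0075
det = 0.5093;  x = 0.0077+-0.1223z,  y = -0.0064+0.0701z
into |P−S₁|² = l²: 1.0199z² + 0.1170z + -0.1969 = 0;  Δ = 0.8170;  z = -0.5005 or 0.3858 → z<0 root = -0.5005
x = 0.0689, y = -0.0414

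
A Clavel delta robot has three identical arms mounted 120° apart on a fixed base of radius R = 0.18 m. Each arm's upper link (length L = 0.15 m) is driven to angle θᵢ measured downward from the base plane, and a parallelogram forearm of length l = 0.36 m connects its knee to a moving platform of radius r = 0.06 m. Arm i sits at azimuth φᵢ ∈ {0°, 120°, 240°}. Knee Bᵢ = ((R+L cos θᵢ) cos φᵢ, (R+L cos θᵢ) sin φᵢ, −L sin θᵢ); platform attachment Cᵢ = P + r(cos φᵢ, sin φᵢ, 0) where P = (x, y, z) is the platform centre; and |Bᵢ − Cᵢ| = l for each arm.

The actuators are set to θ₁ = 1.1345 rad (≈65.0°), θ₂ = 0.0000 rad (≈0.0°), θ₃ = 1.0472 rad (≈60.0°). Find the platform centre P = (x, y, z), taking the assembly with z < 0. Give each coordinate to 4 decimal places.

(-0.0867, 0.1237, -0.3393)

φ1=0.0°: virtual centre (0.1834, 0.0000, -0.1359), radius l
φ2=120.0°: virtual centre (-0.1350, 0.2338, 0.0000), radius l
S3 = (0.1950·cos240.0°, 0.1950·sin240.0°, -0.1299) = (-0.0975, -0.1689, -0.1299)
eliminate P² terms by subtracting sphere 1 from 2 and 3
plane₁₂: -0.6368x+0.4677y+0.2719z = 0.0208
det = 0.4778;  x = -0.0174+0.2040z,  y = 0.0207+-0.3036z
quadratic in z: (1.1338)z²+(0.1774)z+(-0.0704)=0, √Δ=0.5921 → z ∈ {-0.3393, 0.1829}; z = -0.3393 (taking z<0)
x = -0.0867, y = 0.1237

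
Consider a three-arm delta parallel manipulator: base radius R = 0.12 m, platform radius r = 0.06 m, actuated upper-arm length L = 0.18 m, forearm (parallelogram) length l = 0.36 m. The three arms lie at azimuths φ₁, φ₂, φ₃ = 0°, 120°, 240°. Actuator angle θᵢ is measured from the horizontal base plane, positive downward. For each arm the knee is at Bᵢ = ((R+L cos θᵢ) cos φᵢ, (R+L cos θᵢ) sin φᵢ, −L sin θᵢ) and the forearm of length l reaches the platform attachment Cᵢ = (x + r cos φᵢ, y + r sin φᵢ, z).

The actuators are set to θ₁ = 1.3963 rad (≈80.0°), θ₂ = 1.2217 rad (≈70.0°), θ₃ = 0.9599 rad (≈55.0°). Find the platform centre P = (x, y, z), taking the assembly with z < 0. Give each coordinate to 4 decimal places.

O1 = (0.0913·cos0.0°, 0.0913·sin0.0°, -0.1773) = (0.0913, 0.0000, -0.1773)
arm 2 at φ=120.0°: e+L cos θ2 = 0.1216;  O2 = (-0.0608, 0.1053, -0.1691)
arm 3 at φ=240.0°: e+L cos θ3 = 0.1632;  O3 = (-0.0816, -0.1414, -0.1474)
eliminate P² terms by subtracting sphere 1 from 2 and 3
[-0.3041 0.2106 0.0162]·P = 0.0036;  [-0.3457 -0.2828 0.0596]·P = 0.0086
Cramer: x(z) = -0.0179+0.1080z;  y(z) = -0.0086+0.0788z
quadratic in z: (1.0179)z²+(0.3296)z+(-0.0862)=0, √Δ=0.6779 → z ∈ {-0.4949, 0.1711}; z = -0.4949 (taking z<0)
x = -0.0714, y = -0.0476

(-0.0714, -0.0476, -0.4949)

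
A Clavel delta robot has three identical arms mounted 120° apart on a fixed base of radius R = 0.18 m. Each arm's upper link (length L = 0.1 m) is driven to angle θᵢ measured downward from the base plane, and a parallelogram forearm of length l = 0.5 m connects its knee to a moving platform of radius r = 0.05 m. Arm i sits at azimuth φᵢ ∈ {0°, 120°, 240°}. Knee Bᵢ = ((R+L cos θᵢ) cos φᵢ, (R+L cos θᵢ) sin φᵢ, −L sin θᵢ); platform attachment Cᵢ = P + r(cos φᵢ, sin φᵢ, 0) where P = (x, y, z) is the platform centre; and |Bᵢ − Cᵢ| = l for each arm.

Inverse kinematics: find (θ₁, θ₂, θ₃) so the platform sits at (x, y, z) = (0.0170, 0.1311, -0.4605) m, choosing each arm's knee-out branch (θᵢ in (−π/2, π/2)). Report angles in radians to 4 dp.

arm 1 (φ=0.0°): x'=0.0170, y'=0.1311
  A cos θ + B sin θ = C:  0.1130·cos θ + -0.4605·sin θ = -0.0101
  θ1 = atan2(B,A) + arccos(C/0.4742) = 0.2619
rotate P by −φ2: (0.1050, -0.0803, -0.4605)
  e−x'=0.0250;  (l²−L²−(e−x')²−y'²−z²)/2L = 0.1044
  γ=atan2(-0.4605,0.0250)=-1.5166;  ψ=arccos(0.2263)=1.3425;  θ2=γ+ψ≈-0.1741
arm 3 (φ=240.0°): x'=-0.1220, y'=-0.0508
  A cos θ + B sin θ = C:  0.2520·cos θ + -0.4605·sin θ = -0.1908
  γ=atan2(-0.4605,0.2520)=-1.0700;  ψ=arccos(-0.3635)=1.9428;  θ3=γ+ψ≈0.8728

θ₁ = 0.2619, θ₂ = -0.1741, θ₃ = 0.8728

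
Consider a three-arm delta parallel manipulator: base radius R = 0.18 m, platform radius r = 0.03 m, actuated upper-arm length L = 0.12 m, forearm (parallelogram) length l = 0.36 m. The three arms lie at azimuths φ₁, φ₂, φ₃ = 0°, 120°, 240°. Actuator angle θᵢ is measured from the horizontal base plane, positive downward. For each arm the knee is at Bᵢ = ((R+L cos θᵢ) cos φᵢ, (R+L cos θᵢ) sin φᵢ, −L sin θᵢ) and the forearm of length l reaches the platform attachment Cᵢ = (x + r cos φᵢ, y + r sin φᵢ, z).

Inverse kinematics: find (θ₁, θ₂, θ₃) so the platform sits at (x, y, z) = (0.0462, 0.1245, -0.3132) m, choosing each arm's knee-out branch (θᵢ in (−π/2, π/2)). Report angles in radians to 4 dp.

arm 1 (φ=0.0°): x'=0.0462, y'=0.1245
  A cos θ + B sin θ = C:  0.1038·cos θ + -0.3132·sin θ = -0.0382
  γ=atan2(-0.3132,0.1038)=-1.2508;  ψ=arccos(-0.1158)=1.6868;  θ1=γ+ψ≈0.4361
φ2=120.0° → target in arm frame (0.0847, -0.1023)
  A cos θ + B sin θ = C:  0.0653·cos θ + -0.3132·sin θ = 0.0099
  γ=atan2(-0.3132,0.0653)=-1.3653;  ψ=arccos(0.0311)=1.5397;  θ2=γ+ψ≈0.1744
φ3=240.0° → target in arm frame (-0.1309, -0.0222)
  e−x'=0.2809;  (l²−L²−(e−x')²−y'²−z²)/2L = -0.2596
  √(A²+B²)=0.4207;  θ3 = -0.8397+2.2358 ≈ 1.3961

θ₁ = 0.4361, θ₂ = 0.1744, θ₃ = 1.3961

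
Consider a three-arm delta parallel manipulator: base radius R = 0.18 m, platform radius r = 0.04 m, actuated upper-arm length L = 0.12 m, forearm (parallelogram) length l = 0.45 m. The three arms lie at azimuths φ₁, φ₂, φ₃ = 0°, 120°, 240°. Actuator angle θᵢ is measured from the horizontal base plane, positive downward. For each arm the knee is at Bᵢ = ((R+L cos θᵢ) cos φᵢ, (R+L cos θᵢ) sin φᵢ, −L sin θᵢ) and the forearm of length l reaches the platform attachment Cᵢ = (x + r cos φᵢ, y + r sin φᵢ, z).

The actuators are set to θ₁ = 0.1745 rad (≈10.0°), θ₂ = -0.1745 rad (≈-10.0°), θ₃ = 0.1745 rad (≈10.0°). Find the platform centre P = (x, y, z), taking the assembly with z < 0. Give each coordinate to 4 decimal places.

φ1=0.0°: virtual centre (0.2582, 0.0000, -0.0208), radius l
S2 = (0.2582·cos120.0°, 0.2582·sin120.0°, 0.0208) = (-0.1291, 0.2236, 0.0208)
arm 3 at φ=240.0°: (R−r)+L cos θ3 = 0.2582;  S3 = (-0.1291, -0.2236, -0.0208)
eliminate P² terms by subtracting sphere 1 from 2 and 3
plane₁₂: -0.7745x+0.4472y+0.0833z = 0.0000
det = 0.6927;  x = 0.0000+0.0538z,  y = 0.0000+-0.0932z
sphere 1 gives Az²+Bz+C=0 with A=1.0116, B=0.0139, C=-0.1354;  B²−4AC=0.5481;  roots -0.3728, 0.3591;  negative root z = -0.3728
x = -0.0201, y = 0.0347

(-0.0201, 0.0347, -0.3728)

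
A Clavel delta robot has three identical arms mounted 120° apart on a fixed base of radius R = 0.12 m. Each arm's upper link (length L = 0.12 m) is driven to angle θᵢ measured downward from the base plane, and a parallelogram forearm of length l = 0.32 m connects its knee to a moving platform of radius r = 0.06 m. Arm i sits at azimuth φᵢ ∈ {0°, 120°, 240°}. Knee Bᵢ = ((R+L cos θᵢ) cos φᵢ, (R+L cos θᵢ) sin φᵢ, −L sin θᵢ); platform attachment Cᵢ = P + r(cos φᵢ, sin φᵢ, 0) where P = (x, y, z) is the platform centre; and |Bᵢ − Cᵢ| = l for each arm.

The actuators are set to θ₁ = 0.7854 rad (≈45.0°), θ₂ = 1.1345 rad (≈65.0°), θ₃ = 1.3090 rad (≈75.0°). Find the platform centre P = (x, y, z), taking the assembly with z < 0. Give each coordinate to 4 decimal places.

φ1=0.0°: virtual centre (0.1449, 0.0000, -0.0849), radius l
centre 2 = (0.1107·cos120.0°, 0.1107·sin120.0°, -0.1088) = (-0.0554, 0.0959, -0.1088)
φ3=240.0°: virtual centre (-0.0455, -0.0789, -0.1159), radius l
subtract pairs → two planes through P
linear system: -0.4004x+0.1918y = -0.0041−-0.0478z; -0.3808x+-0.1577y = -0.0065−-0.0621z
Cramer: x(z) = 0.0138-0.1429z;  y(z) = 0.0075-0.0490z
quadratic in z: (1.0228)z²+(0.2064)z+(-0.0780)=0, √Δ=0.6014 → z ∈ {-0.3949, 0.1931}; z = -0.3949 (taking z<0)
x = 0.0702, y = 0.0269

(0.0702, 0.0269, -0.3949)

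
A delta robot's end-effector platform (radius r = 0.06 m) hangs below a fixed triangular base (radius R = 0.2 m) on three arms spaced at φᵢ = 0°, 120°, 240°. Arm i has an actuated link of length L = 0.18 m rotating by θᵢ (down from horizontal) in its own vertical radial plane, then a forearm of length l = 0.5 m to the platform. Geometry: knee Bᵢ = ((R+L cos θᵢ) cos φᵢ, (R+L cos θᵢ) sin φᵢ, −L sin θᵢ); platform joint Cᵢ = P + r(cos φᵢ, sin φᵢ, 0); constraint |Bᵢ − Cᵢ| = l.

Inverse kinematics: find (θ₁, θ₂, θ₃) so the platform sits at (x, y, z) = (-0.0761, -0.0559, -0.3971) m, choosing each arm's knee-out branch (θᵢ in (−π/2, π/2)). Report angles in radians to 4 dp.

θ₁ = 0.4364, θ₂ = 0.1745, θ₃ = -0.2617

arm 1 (φ=0.0°): x'=-0.0761, y'=-0.0559
  A=0.2161, B=-0.3971, C=(l²−L²−A²−y'²−z²)/(2L)=0.0280
  γ=atan2(-0.3971,0.2161)=-1.0724;  ψ=arccos(0.0620)=1.5088;  θ1=γ+ψ≈0.4364
arm 2 (φ=120.0°): x'=-0.0104, y'=0.0939
  A=0.1504, B=-0.3971, C=(l²−L²−A²−y'²−z²)/(2L)=0.0792
  γ=atan2(-0.3971,0.1504)=-1.2088;  ψ=arccos(0.1864)=1.3833;  θ2=γ+ψ≈0.1745
arm 3 (φ=240.0°): x'=0.0865, y'=-0.0380
  e−x'=0.0535;  (l²−L²−(e−x')²−y'²−z²)/2L = 0.1545
  θ3 = atan2(B,A) + arccos(C/0.4007) = -0.2617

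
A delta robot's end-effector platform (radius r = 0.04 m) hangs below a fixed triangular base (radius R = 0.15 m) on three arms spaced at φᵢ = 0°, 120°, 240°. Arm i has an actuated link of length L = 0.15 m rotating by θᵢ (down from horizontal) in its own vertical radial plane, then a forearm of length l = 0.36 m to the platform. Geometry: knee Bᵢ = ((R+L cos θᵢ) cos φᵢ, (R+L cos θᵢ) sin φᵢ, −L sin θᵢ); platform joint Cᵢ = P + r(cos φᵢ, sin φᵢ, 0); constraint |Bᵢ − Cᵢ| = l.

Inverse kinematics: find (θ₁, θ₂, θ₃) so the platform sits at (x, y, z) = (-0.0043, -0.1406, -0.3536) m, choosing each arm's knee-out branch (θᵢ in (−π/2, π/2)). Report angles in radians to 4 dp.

arm 1 (φ=0.0°): x'=-0.0043, y'=-0.1406
  A=0.1143, B=-0.3536, C=(l²−L²−A²−y'²−z²)/(2L)=-0.1692
  √(A²+B²)=0.3716;  θ1 = -1.2582+2.0436 ≈ 0.7854
φ2=120.0° → target in arm frame (-0.1196, 0.0740)
  A=0.2296, B=-0.3536, C=(l²−L²−A²−y'²−z²)/(2L)=-0.2538
  θ2 = atan2(B,A) + arccos(C/0.4216) = 1.2218
arm 3 (φ=240.0°): x'=0.1239, y'=0.0666
  e−x'=-0.0139;  (l²−L²−(e−x')²−y'²−z²)/2L = -0.0752
  √(A²+B²)=0.3539;  θ3 = -1.6101+1.7849 ≈ 0.1748

θ₁ = 0.7854, θ₂ = 1.2218, θ₃ = 0.1748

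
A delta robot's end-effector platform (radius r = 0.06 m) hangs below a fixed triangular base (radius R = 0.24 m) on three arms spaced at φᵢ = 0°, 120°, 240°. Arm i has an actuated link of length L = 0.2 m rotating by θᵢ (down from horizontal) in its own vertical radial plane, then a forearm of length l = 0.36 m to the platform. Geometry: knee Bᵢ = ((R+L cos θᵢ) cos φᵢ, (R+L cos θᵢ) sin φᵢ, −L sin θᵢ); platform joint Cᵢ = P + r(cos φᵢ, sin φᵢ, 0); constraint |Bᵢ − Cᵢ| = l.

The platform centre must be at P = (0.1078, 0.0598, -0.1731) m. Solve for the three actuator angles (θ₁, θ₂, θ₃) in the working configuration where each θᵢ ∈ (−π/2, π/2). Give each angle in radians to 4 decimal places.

θ₁ = -0.3496, θ₂ = 0.6983, θ₃ = 1.2219

rotate P by −φ1: (0.1078, 0.0598, -0.1731)
  e−x'=0.0722;  (l²−L²−(e−x')²−y'²−z²)/2L = 0.1271
  γ=atan2(-0.1731,0.0722)=-1.1756;  ψ=arccos(0.6778)=0.8261;  θ1=γ+ψ≈-0.3496
φ2=120.0° → target in arm frame (-0.0021, -0.1233)
  e−x'=0.1821;  (l²−L²−(e−x')²−y'²−z²)/2L = 0.0282
  √(A²+B²)=0.2513;  θ2 = -0.7600+1.4583 ≈ 0.6983
arm 3 (φ=240.0°): x'=-0.1057, y'=0.0635
  e−x'=0.2857;  (l²−L²−(e−x')²−y'²−z²)/2L = -0.0650
  θ3 = atan2(B,A) + arccos(C/0.3340) = 1.2219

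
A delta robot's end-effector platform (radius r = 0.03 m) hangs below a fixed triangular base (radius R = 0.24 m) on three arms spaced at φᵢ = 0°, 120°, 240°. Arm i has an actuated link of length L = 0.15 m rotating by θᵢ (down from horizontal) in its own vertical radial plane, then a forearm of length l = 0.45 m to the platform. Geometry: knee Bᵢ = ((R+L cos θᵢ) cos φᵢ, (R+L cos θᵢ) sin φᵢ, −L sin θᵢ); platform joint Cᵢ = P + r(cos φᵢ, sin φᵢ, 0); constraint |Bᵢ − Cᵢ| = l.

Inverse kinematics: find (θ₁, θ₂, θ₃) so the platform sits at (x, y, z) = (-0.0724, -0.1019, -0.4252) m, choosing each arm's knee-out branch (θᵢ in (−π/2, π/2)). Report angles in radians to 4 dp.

φ1=0.0° → target in arm frame (-0.0724, -0.1019)
  A=0.2824, B=-0.4252, C=(l²−L²−A²−y'²−z²)/(2L)=-0.3031
  θ1 = atan2(B,A) + arccos(C/0.5104) = 1.2220
φ2=120.0° → target in arm frame (-0.0520, 0.1137)
  e−x'=0.2620;  (l²−L²−(e−x')²−y'²−z²)/2L = -0.2746
  γ=atan2(-0.4252,0.2620)=-1.0185;  ψ=arccos(-0.5498)=2.1529;  θ2=γ+ψ≈1.1344
φ3=240.0° → target in arm frame (0.1244, -0.0118)
  e−x'=0.0856;  (l²−L²−(e−x')²−y'²−z²)/2L = -0.0275
  √(A²+B²)=0.4337;  θ3 = -1.3722+1.6343 ≈ 0.2620

θ₁ = 1.2220, θ₂ = 1.1344, θ₃ = 0.2620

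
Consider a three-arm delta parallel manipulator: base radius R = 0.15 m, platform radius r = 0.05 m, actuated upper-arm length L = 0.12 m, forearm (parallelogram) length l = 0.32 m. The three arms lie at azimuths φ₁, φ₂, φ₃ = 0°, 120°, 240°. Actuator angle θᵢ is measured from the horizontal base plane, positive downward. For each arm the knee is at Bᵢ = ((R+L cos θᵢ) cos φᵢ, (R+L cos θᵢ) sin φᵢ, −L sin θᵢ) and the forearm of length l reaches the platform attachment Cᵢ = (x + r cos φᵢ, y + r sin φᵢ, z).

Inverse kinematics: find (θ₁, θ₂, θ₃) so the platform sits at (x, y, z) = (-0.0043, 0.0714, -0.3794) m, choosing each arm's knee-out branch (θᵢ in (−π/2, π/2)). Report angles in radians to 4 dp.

θ₁ = 1.1341, θ₂ = 0.7853, θ₃ = 1.3959

arm 1 (φ=0.0°): x'=-0.0043, y'=0.0714
  A=0.1043, B=-0.3794, C=(l²−L²−A²−y'²−z²)/(2L)=-0.2997
  θ1 = atan2(B,A) + arccos(C/0.3935) = 1.1341
arm 2 (φ=120.0°): x'=0.0640, y'=-0.0320
  A cos θ + B sin θ = C:  0.0360·cos θ + -0.3794·sin θ = -0.2428
  γ=atan2(-0.3794,0.0360)=-1.4762;  ψ=arccos(-0.6370)=2.2614;  θ2=γ+ψ≈0.7853
rotate P by −φ3: (-0.0597, -0.0394, -0.3794)
  e−x'=0.1597;  (l²−L²−(e−x')²−y'²−z²)/2L = -0.3458
  θ3 = atan2(B,A) + arccos(C/0.4116) = 1.3959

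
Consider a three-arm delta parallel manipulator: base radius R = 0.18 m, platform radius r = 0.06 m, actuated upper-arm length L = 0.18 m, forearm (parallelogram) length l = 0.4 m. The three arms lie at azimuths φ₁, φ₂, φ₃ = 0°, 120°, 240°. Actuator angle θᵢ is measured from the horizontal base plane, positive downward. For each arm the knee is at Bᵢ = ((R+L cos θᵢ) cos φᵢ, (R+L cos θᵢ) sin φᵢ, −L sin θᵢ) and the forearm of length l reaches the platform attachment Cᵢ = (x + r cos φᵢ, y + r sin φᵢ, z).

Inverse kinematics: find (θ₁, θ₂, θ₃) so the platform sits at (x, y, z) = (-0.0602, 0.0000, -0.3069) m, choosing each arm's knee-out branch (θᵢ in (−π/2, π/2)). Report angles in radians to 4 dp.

φ1=0.0° → target in arm frame (-0.0602, 0.0000)
  e−x'=0.1802;  (l²−L²−(e−x')²−y'²−z²)/2L = 0.0026
  √(A²+B²)=0.3559;  θ1 = -1.0399+1.5635 ≈ 0.5236
rotate P by −φ2: (0.0301, 0.0521, -0.3069)
  A cos θ + B sin θ = C:  0.0899·cos θ + -0.3069·sin θ = 0.0628
  θ2 = atan2(B,A) + arccos(C/0.3198) = 0.0873
arm 3 (φ=240.0°): x'=0.0301, y'=-0.0521
  A cos θ + B sin θ = C:  0.0899·cos θ + -0.3069·sin θ = 0.0628
  √(A²+B²)=0.3198;  θ3 = -1.2858+1.3731 ≈ 0.0873

θ₁ = 0.5236, θ₂ = 0.0873, θ₃ = 0.0873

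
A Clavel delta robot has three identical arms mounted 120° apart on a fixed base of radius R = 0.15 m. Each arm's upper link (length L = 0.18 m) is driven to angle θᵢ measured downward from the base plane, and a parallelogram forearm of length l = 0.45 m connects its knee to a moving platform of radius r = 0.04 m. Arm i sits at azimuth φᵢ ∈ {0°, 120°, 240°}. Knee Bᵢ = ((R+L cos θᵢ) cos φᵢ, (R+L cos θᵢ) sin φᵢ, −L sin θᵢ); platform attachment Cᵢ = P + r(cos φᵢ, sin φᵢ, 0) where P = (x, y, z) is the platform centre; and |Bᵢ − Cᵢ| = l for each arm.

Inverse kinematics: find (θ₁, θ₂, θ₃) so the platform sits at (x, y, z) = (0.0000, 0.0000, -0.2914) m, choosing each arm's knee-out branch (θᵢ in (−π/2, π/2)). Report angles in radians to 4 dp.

arm 1 (φ=0.0°): x'=0.0000, y'=0.0000
  e−x'=0.1100;  (l²−L²−(e−x')²−y'²−z²)/2L = 0.2030
  √(A²+B²)=0.3115;  θ1 = -1.2098+0.8608 ≈ -0.3490
rotate P by −φ2: (0.0000, 0.0000, -0.2914)
  A cos θ + B sin θ = C:  0.1100·cos θ + -0.2914·sin θ = 0.2030
  γ=atan2(-0.2914,0.1100)=-1.2098;  ψ=arccos(0.6518)=0.8608;  θ2=γ+ψ≈-0.3490
rotate P by −φ3: (0.0000, 0.0000, -0.2914)
  A=0.1100, B=-0.2914, C=(l²−L²−A²−y'²−z²)/(2L)=0.2030
  θ3 = atan2(B,A) + arccos(C/0.3115) = -0.3490

θ₁ = -0.3490, θ₂ = -0.3490, θ₃ = -0.3490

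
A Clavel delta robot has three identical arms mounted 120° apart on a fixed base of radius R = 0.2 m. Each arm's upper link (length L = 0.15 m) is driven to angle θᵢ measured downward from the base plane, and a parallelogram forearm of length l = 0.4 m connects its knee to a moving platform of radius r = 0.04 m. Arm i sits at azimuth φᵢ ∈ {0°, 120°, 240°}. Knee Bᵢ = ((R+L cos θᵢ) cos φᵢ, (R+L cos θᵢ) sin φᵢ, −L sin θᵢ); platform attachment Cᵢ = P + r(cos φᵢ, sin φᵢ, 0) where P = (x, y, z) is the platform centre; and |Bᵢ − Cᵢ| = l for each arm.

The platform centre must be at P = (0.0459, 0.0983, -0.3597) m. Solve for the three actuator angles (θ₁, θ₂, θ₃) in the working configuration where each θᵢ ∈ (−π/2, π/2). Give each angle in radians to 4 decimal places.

θ₁ = 0.4362, θ₂ = 0.3493, θ₃ = 1.1347

φ1=0.0° → target in arm frame (0.0459, 0.0983)
  A=0.1141, B=-0.3597, C=(l²−L²−A²−y'²−z²)/(2L)=-0.0486
  γ=atan2(-0.3597,0.1141)=-1.2636;  ψ=arccos(-0.1287)=1.6998;  θ1=γ+ψ≈0.4362
arm 2 (φ=120.0°): x'=0.0622, y'=-0.0889
  A cos θ + B sin θ = C:  0.0978·cos θ + -0.3597·sin θ = -0.0312
  θ2 = atan2(B,A) + arccos(C/0.3728) = 0.3493
φ3=240.0° → target in arm frame (-0.1081, -0.0094)
  A=0.2681, B=-0.3597, C=(l²−L²−A²−y'²−z²)/(2L)=-0.2128
  √(A²+B²)=0.4486;  θ3 = -0.9303+2.0650 ≈ 1.1347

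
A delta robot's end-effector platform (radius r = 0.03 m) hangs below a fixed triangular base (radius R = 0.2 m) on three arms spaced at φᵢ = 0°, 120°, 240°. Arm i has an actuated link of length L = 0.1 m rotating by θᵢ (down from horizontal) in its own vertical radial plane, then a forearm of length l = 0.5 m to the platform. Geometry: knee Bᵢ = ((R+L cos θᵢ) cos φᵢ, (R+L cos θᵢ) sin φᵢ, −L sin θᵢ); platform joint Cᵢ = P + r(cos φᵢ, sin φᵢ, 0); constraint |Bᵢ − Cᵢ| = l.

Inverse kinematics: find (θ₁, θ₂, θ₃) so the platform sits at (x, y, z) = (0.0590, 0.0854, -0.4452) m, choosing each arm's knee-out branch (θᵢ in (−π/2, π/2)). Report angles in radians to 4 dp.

θ₁ = 0.0002, θ₂ = 0.0874, θ₃ = 0.8727

arm 1 (φ=0.0°): x'=0.0590, y'=0.0854
  A=0.1110, B=-0.4452, C=(l²−L²−A²−y'²−z²)/(2L)=0.1109
  θ1 = atan2(B,A) + arccos(C/0.4588) = 0.0002
arm 2 (φ=120.0°): x'=0.0445, y'=-0.0938
  A cos θ + B sin θ = C:  0.1255·cos θ + -0.4452·sin θ = 0.0862
  γ=atan2(-0.4452,0.1255)=-1.2959;  ψ=arccos(0.1863)=1.3834;  θ2=γ+ψ≈0.0874
rotate P by −φ3: (-0.1035, 0.0084, -0.4452)
  A cos θ + B sin θ = C:  0.2735·cos θ + -0.4452·sin θ = -0.1653
  γ=atan2(-0.4452,0.2735)=-1.0200;  ψ=arccos(-0.3163)=1.8926;  θ3=γ+ψ≈0.8727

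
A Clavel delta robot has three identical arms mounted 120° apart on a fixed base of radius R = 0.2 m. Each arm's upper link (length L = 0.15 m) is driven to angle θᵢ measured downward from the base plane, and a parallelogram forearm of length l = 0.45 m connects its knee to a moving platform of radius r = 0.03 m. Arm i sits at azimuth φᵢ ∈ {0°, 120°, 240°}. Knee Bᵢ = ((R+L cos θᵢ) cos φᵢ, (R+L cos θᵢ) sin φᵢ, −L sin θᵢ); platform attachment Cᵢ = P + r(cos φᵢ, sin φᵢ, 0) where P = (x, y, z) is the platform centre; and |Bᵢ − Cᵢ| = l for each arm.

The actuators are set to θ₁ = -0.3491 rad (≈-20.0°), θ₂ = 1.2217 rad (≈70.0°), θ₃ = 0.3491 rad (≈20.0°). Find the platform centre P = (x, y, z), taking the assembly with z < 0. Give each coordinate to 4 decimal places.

(0.1435, -0.1151, -0.3502)

φ1=0.0°: virtual centre (0.3110, 0.0000, 0.0513), radius l
arm 2 at φ=120.0°: ρ2 = 0.2213;  centre 2 = (-0.1107, 0.1917, -0.1410)
φ3=240.0°: virtual centre (-0.1555, -0.2693, -0.0513), radius l
subtract pairs → two planes through P
[-0.8432 0.3833 -0.3845]·P = -0.0305;  [-0.9329 -0.5386 -0.2052]·P = 0.0000
det = 0.8117;  x = 0.0202+-0.3520z,  y = -0.0350+0.2287z
into |P−centre ₁|² = l²: 1.1762z² + 0.0861z + -0.1141 = 0;  Δ = 0.5443;  z = -0.3502 or 0.2770 → z<0 root = -0.3502
x = 0.1435, y = -0.1151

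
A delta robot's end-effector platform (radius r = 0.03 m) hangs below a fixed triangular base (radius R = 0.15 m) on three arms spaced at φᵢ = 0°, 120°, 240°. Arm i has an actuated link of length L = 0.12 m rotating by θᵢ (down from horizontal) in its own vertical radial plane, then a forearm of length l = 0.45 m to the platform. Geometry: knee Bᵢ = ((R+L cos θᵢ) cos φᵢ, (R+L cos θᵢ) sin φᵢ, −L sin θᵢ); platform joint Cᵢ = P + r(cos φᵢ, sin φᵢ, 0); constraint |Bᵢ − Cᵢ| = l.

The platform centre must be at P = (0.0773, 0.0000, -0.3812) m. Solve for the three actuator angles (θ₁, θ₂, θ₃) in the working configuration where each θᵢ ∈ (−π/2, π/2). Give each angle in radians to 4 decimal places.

φ1=0.0° → target in arm frame (0.0773, 0.0000)
  e−x'=0.0427;  (l²−L²−(e−x')²−y'²−z²)/2L = 0.1707
  θ1 = atan2(B,A) + arccos(C/0.3836) = -0.3496
φ2=120.0° → target in arm frame (-0.0386, -0.0669)
  A cos θ + B sin θ = C:  0.1586·cos θ + -0.3812·sin θ = 0.0547
  γ=atan2(-0.3812,0.1586)=-1.1764;  ψ=arccos(0.1326)=1.4379;  θ2=γ+ψ≈0.2614
arm 3 (φ=240.0°): x'=-0.0387, y'=0.0669
  e−x'=0.1587;  (l²−L²−(e−x')²−y'²−z²)/2L = 0.0547
  γ=atan2(-0.3812,0.1587)=-1.1764;  ψ=arccos(0.1326)=1.4379;  θ3=γ+ψ≈0.2614

θ₁ = -0.3496, θ₂ = 0.2614, θ₃ = 0.2614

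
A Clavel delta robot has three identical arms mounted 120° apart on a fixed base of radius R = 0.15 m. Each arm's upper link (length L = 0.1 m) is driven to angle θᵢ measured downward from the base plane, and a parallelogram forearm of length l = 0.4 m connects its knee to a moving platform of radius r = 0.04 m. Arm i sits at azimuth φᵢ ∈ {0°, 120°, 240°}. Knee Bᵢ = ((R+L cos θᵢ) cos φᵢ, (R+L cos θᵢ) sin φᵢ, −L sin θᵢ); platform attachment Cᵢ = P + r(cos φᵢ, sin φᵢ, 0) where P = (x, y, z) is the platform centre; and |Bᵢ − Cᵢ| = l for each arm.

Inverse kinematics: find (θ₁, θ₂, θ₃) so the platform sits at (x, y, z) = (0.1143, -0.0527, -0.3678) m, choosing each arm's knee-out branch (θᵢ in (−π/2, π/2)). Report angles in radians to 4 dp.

φ1=0.0° → target in arm frame (0.1143, -0.0527)
  A cos θ + B sin θ = C:  -0.0043·cos θ + -0.3678·sin θ = 0.0596
  √(A²+B²)=0.3678;  θ1 = -1.5825+1.4079 ≈ -0.1745
arm 2 (φ=120.0°): x'=-0.1028, y'=-0.0726
  e−x'=0.2128;  (l²−L²−(e−x')²−y'²−z²)/2L = -0.1792
  √(A²+B²)=0.4249;  θ2 = -1.0463+2.0060 ≈ 0.9597
φ3=240.0° → target in arm frame (-0.0115, 0.1253)
  e−x'=0.1215;  (l²−L²−(e−x')²−y'²−z²)/2L = -0.0788
  √(A²+B²)=0.3874;  θ3 = -1.2517+1.7755 ≈ 0.5238

θ₁ = -0.1745, θ₂ = 0.9597, θ₃ = 0.5238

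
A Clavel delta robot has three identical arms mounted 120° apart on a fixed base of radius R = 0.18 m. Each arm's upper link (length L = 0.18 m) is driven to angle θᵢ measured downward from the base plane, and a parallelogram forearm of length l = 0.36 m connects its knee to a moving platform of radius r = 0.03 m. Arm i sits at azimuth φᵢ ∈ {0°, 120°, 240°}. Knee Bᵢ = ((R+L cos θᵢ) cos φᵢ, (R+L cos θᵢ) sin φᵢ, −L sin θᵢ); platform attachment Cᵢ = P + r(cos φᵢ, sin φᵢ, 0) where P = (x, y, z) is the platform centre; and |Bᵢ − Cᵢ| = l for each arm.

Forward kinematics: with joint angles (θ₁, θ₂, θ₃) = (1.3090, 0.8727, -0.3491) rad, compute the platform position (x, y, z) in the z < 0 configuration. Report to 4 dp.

(-0.1361, -0.1097, -0.2567)

φ1=0.0°: virtual centre (0.1966, 0.0000, -0.1739), radius l
arm 2 at φ=120.0°: (R−r)+L cos θ2 = 0.2657;  centre 2 = (-0.1328, 0.2301, -0.1379)
centre 3 = (0.3191·cos240.0°, 0.3191·sin240.0°, 0.0616) = (-0.1596, -0.2764, 0.0616)
|centre ₂|²−|centre ₁|² = 0.0207;  |centre ₃|²−|centre ₁|² = 0.0368
plane₁₂: -0.6589x+0.4602y+0.0719z = 0.0207
Cramer: x(z) = -0.0410+0.3706z;  y(z) = -0.0137+0.3743z
quadratic in z: (1.2774)z²+(0.1614)z+(-0.0427)=0, √Δ=0.4944 → z ∈ {-0.2567, 0.1303}; z = -0.2567 (taking z<0)
x = -0.1361, y = -0.1097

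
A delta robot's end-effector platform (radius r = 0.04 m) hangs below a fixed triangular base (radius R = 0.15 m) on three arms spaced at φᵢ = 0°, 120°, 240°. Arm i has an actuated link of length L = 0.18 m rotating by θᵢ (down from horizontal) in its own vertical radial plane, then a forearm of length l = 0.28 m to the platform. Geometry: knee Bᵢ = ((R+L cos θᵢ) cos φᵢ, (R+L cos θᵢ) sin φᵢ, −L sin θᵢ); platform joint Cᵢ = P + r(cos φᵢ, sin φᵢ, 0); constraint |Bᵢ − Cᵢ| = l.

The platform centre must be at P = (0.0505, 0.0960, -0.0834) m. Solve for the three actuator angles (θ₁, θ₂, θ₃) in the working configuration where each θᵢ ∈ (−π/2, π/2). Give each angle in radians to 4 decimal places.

φ1=0.0° → target in arm frame (0.0505, 0.0960)
  A cos θ + B sin θ = C:  0.0595·cos θ + -0.0834·sin θ = 0.0730
  θ1 = atan2(B,A) + arccos(C/0.1024) = -0.1738
φ2=120.0° → target in arm frame (0.0579, -0.0917)
  A cos θ + B sin θ = C:  0.0521·cos θ + -0.0834·sin θ = 0.0775
  √(A²+B²)=0.0983;  θ2 = -1.0123+0.6625 ≈ -0.3498
arm 3 (φ=240.0°): x'=-0.1084, y'=-0.0043
  e−x'=0.2184;  (l²−L²−(e−x')²−y'²−z²)/2L = -0.0241
  θ3 = atan2(B,A) + arccos(C/0.2338) = 1.3092

θ₁ = -0.1738, θ₂ = -0.3498, θ₃ = 1.3092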